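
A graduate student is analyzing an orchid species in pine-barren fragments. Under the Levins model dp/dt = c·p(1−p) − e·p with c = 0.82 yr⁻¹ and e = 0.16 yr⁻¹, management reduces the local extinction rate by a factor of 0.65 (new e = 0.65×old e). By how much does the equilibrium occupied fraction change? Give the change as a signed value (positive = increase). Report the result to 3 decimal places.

0.068

Before: p* = 1 − 0.16/0.82 = 0.8049.
After the change, c = 0.82, e = 0.104, so p* = 1 − 0.104/0.82 = 0.8732.
Δp* = 0.8732 − 0.8049 = +0.0683.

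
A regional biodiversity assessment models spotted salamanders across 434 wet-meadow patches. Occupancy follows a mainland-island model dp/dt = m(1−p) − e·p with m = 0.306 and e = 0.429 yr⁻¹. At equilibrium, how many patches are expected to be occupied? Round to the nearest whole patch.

181

p* = m/(m+e) = 0.306/0.7350 = 0.4163.
Expected occupied patches = N × p* = 434 × 0.4163 = 180.69 ≈ 181.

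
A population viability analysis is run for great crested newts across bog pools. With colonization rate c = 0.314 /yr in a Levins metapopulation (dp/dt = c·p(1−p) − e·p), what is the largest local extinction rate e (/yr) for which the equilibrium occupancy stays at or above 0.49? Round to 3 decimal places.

1 − e/c ≥ 0.49 ⇒ e ≤ c(1 − 0.49) = 0.314 × 0.5100.
e_max = 0.1601.

0.160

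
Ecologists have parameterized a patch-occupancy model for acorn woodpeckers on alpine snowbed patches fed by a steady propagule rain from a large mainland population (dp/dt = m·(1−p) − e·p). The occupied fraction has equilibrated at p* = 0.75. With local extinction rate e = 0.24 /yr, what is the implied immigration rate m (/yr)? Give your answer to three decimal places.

0.720

At equilibrium m(1−p*) = e·p*, so m = e·p*/(1−p*).
m = 0.24 × 0.75 / 0.2500 = 0.1800/0.2500 = 0.7200.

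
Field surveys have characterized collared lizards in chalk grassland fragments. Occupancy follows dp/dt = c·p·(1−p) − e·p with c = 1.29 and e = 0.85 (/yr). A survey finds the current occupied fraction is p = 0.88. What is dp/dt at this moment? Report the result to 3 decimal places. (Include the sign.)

-0.612

Colonization term: c·p·(1−p) = 1.29×0.88×0.1200 = 0.13622.
Extinction term: e·p = 0.74800.
dp/dt = 0.13622 − 0.74800 = -0.61178.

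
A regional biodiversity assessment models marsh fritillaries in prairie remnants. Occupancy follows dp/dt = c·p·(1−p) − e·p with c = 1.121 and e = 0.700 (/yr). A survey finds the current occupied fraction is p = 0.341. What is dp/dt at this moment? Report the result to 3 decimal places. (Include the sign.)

Colonization term: c·p·(1−p) = 1.121×0.341×0.6590 = 0.25191.
Extinction term: e·p = 0.23870.
dp/dt = 0.25191 − 0.23870 = 0.01321.

0.013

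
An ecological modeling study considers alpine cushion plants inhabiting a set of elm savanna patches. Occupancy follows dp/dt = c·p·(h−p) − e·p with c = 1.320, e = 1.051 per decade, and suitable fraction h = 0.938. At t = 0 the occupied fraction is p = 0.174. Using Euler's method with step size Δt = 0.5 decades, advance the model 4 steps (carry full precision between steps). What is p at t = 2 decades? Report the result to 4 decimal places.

Update rule: p ← p + [c·p·(h−p) − e·p]·Δt with Δt = 0.5.
step 1: Δp = -0.00370, p = 0.17030
step 2: Δp = -0.00320, p = 0.16710
step 3: Δp = -0.00279, p = 0.16430
step 4: Δp = -0.00244, p = 0.16186

0.1619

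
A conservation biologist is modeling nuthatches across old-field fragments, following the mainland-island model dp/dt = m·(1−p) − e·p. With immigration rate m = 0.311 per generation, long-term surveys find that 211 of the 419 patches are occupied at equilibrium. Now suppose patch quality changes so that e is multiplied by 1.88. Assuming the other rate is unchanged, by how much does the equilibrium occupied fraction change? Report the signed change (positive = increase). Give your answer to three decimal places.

Observed p* = 211/419 = 0.50358.
Balance m(1−p*) = e·p* gives e = m(1−p*)/p* = 0.311×0.49642/0.50358 = 0.30658.
New p* = m/(m+e) = 0.31100/(0.31100+0.57637) = 0.35047.
Δp* = 0.35047 − 0.50358 = -0.15311.

-0.153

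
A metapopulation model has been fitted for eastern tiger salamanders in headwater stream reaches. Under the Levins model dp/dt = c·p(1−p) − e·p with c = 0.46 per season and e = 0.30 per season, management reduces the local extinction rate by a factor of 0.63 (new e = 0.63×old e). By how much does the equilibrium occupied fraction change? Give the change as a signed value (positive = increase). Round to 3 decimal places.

0.241

Before: p* = 1 − 0.30/0.46 = 0.3478.
After the change, c = 0.46, e = 0.189, so p* = 1 − 0.189/0.46 = 0.5891.
Δp* = 0.5891 − 0.3478 = +0.2413.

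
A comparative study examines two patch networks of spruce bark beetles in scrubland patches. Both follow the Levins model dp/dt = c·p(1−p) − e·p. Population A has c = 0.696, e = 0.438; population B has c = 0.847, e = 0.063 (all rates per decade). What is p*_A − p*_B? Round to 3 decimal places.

A: p*_A = 1 − 0.438/0.696 = 0.3707.
B: p*_B = 1 − 0.063/0.847 = 0.9256.
p*_A − p*_B = 0.3707 − 0.9256 = -0.5549.

-0.555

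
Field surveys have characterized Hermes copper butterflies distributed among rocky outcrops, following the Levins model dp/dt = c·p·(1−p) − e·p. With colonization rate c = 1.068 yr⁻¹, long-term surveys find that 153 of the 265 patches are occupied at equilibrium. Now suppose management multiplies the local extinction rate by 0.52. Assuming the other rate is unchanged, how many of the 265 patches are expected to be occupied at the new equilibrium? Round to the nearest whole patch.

Observed p* = 153/265 = 0.57736.
Balance c(1−p*) = e gives e = 1.068×(1 − 0.57736) = 0.45138.
New p* = 1 − e/c = 1 − 0.23472/1.06800 = 0.78022.
Expected occupied = 265 × 0.78022 = 206.76 ≈ 207.

207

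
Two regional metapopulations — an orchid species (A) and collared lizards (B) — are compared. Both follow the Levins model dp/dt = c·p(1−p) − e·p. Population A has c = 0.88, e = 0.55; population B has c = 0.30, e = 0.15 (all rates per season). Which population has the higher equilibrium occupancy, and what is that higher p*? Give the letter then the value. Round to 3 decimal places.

A: p*_A = 1 − 0.55/0.88 = 0.3750.
B: p*_B = 1 − 0.15/0.30 = 0.5000.
B is higher at 0.5000.

B, 0.500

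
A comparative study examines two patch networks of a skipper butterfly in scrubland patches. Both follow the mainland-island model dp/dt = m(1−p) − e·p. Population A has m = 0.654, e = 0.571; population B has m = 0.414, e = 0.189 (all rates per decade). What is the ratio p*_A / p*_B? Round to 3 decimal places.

0.778

A: p*_A = m/(m+e) = 0.654/1.2250 = 0.5339.
B: p*_B = 0.414/0.6030 = 0.6866.
p*_A / p*_B = 0.5339/0.6866 = 0.7776.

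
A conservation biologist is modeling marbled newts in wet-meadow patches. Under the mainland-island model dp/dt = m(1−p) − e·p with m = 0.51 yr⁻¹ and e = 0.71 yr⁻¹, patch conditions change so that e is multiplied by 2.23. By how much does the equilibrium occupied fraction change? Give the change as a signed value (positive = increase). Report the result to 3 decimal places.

Before: p* = 0.51/(0.51+0.71) = 0.4180.
After: m = 0.51, e = 1.5833; p* = 0.51/2.0933 = 0.2436.
Δp* = 0.2436 − 0.4180 = -0.1744.

-0.174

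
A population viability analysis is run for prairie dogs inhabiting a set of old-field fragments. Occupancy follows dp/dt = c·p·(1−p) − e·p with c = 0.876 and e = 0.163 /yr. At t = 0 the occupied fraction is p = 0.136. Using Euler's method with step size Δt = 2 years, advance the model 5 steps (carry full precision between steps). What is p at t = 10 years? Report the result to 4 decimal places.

0.8136

Update rule: p ← p + [c·p·(1−p) − e·p]·Δt with Δt = 2.
t = 2: p = 0.13600 + (+0.16153) = 0.29753
t = 4: p = 0.29753 + (+0.26918) = 0.56671
t = 6: p = 0.56671 + (+0.24545) = 0.81217
t = 8: p = 0.81217 + (+0.00250) = 0.81467
t = 10: p = 0.81467 + (-0.00106) = 0.81361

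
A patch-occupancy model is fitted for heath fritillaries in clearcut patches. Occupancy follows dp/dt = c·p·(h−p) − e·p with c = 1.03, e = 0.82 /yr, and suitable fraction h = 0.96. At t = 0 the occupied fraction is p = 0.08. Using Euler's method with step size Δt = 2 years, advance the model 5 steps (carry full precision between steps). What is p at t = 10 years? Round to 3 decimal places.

0.140

Update rule: p ← p + [c·p·(h−p) − e·p]·Δt with Δt = 2.
step 1: Δp = +0.01382, p = 0.09382
step 2: Δp = +0.01354, p = 0.10736
step 3: Δp = +0.01250, p = 0.11987
step 4: Δp = +0.01087, p = 0.13073
step 5: Δp = +0.00893, p = 0.13966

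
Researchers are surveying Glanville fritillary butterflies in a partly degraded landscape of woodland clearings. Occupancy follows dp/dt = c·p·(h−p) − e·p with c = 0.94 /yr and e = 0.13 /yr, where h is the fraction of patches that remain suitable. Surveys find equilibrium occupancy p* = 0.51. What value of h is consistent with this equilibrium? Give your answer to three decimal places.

0.648

At equilibrium c(h−p*) = e, so h = p* + e/c.
h = 0.51 + 0.13/0.94 = 0.51 + 0.1383 = 0.6483.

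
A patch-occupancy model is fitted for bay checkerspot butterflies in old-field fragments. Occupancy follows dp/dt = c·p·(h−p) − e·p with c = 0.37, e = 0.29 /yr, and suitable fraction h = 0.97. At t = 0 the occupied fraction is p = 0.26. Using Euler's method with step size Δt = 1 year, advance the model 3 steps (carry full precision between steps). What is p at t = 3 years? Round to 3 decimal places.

Update rule: p ← p + [c·p·(h−p) − e·p]·Δt with Δt = 1.
  1  |  dp/dt·Δt = -0.007098  |  p_1 = 0.252902
  2  |  dp/dt·Δt = -0.006240  |  p_2 = 0.246662
  3  |  dp/dt·Δt = -0.005517  |  p_3 = 0.241145

0.241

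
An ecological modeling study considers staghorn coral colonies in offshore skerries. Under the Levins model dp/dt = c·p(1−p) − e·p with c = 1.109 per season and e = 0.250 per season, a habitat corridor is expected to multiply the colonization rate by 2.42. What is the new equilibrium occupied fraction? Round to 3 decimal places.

0.907

Before: p* = 1 − 0.250/1.109 = 0.7746.
After the change, c = 2.68378, e = 0.25, so p* = 1 − 0.25/2.68378 = 0.9068.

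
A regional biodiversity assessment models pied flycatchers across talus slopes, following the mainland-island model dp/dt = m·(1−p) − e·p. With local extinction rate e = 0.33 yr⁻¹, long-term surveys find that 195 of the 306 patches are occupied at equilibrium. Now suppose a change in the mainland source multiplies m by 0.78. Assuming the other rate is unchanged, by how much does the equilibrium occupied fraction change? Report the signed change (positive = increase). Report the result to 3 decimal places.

-0.059

Observed p* = 195/306 = 0.63725.
Balance m(1−p*) = e·p* gives m = e·p*/(1−p*) = 0.33×0.63725/0.36275 = 0.57972.
New p* = m/(m+e) = 0.45218/(0.45218+0.33000) = 0.57810.
Δp* = 0.57810 − 0.63725 = -0.05915.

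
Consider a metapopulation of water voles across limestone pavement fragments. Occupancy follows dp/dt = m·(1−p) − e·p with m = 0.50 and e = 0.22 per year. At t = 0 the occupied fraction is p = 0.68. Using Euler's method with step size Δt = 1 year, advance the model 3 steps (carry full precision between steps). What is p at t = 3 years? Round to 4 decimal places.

0.6941

Update rule: p ← p + [m·(1−p) − e·p]·Δt with Δt = 1.
p: 0.68000 → 0.69040  (Δp = +0.01040)
p: 0.69040 → 0.69331  (Δp = +0.00291)
p: 0.69331 → 0.69413  (Δp = +0.00082)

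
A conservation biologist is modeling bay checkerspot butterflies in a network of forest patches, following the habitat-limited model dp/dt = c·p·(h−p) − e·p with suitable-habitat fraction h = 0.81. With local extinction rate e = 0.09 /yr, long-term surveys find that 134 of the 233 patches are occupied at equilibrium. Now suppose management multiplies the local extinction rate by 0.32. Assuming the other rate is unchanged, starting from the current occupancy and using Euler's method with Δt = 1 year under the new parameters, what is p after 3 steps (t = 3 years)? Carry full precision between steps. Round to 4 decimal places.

0.6628

Observed p* = 134/233 = 0.57511.
Balance c(h−p*) = e gives c = e/(0.81 − 0.57511) = 0.09/0.23489 = 0.38315.
Starting from p₀ = 0.57511; update p ← p + (dp/dt)·Δt with the new parameters.
p: 0.57511 → 0.61030  (Δp = +0.03520)
p: 0.61030 → 0.63942  (Δp = +0.02912)
p: 0.63942 → 0.66280  (Δp = +0.02338)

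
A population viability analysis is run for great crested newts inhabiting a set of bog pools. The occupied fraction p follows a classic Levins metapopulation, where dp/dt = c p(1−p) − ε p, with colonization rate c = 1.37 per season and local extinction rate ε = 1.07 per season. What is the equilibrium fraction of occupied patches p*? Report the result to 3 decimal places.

0.219

At equilibrium, colonization balances extinction: c·p*·(1−p*) = ε·p*.
So p* = 1 − ε/c = 1 − 1.07/1.37 = 1 − 0.7810 = 0.2190.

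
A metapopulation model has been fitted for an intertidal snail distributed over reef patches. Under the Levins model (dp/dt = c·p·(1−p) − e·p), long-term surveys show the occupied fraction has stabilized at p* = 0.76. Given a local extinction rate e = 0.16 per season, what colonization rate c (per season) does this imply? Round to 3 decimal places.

0.667

At equilibrium c(1−p*) = e, so c = e/(1−p*).
c = 0.16/(1 − 0.76) = 0.16/0.2400 = 0.6667.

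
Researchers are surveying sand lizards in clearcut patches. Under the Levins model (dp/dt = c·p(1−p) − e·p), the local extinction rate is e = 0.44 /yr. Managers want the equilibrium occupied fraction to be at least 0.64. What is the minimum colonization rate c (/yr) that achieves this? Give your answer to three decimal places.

1.222

p* = 1 − e/c ≥ 0.64 requires e/c ≤ 0.3600, i.e. c ≥ e/0.3600.
c_min = 0.44/0.3600 = 1.2222.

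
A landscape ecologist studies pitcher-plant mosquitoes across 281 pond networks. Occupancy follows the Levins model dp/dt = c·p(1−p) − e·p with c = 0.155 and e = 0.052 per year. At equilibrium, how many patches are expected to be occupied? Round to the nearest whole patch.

p* = 1 − e/c = 1 − 0.052/0.155 = 0.6645.
Expected occupied patches = N × p* = 281 × 0.6645 = 186.73 ≈ 187.

187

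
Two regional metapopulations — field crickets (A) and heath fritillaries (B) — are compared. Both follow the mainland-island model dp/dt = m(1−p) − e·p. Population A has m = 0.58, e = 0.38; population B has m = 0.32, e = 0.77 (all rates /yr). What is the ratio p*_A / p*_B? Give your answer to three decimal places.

2.058

A: p*_A = m/(m+e) = 0.58/0.9600 = 0.6042.
B: p*_B = 0.32/1.0900 = 0.2936.
p*_A / p*_B = 0.6042/0.2936 = 2.0579.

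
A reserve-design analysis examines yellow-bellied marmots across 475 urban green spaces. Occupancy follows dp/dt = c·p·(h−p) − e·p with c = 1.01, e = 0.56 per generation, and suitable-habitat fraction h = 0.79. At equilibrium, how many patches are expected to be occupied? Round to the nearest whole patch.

112

p* = h − e/c = 0.79 − 0.5545 = 0.2355.
Expected occupied patches = N × p* = 475 × 0.2355 = 111.88 ≈ 112.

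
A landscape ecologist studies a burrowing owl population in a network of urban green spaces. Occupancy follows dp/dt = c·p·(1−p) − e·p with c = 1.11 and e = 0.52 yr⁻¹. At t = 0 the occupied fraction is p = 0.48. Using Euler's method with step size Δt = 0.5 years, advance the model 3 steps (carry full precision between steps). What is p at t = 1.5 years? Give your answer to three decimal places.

0.512

Update rule: p ← p + [c·p·(1−p) − e·p]·Δt with Δt = 0.5.
step 1: Δp = +0.01373, p = 0.49373
step 2: Δp = +0.01036, p = 0.50409
step 3: Δp = +0.00768, p = 0.51177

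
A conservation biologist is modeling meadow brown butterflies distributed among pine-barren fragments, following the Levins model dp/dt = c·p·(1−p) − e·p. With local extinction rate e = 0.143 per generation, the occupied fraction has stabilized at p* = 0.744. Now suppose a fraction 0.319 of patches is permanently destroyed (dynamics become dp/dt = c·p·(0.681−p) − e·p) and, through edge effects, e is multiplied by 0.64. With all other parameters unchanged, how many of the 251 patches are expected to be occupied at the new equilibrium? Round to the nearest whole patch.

Balance c(1−p*) = e gives c = e/(1 − 0.74400) = 0.143/0.25600 = 0.55859.
New p* = 0.681 − e/c = 0.681 − 0.09152/0.55859 = 0.51716.
Expected occupied = 251 × 0.51716 = 129.81 ≈ 130.

130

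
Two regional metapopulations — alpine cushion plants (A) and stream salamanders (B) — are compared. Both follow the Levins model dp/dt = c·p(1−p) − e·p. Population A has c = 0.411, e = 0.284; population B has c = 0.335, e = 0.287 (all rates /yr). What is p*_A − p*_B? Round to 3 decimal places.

0.166

A: p*_A = 1 − 0.284/0.411 = 0.3090.
B: p*_B = 1 − 0.287/0.335 = 0.1433.
p*_A − p*_B = 0.3090 − 0.1433 = 0.1657.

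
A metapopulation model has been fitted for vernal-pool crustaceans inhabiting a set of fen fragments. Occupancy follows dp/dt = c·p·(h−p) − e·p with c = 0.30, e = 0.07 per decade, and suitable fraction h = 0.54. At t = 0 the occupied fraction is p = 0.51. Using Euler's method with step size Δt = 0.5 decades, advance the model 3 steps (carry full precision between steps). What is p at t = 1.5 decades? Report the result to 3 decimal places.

0.468

Update rule: p ← p + [c·p·(h−p) − e·p]·Δt with Δt = 0.5.
p: 0.51000 → 0.49445  (Δp = -0.01555)
p: 0.49445 → 0.48052  (Δp = -0.01393)
p: 0.48052 → 0.46799  (Δp = -0.01253)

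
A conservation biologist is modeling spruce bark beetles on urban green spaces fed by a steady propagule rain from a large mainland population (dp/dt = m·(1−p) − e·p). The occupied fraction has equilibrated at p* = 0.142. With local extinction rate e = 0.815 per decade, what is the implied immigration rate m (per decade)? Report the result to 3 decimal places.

0.135

At equilibrium m(1−p*) = e·p*, so m = e·p*/(1−p*).
m = 0.815 × 0.142 / 0.8580 = 0.1157/0.8580 = 0.1349.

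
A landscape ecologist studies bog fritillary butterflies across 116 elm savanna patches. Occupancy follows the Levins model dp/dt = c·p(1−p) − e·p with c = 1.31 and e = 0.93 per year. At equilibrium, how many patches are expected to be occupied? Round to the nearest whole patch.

p* = 1 − e/c = 1 − 0.93/1.31 = 0.2901.
Expected occupied patches = N × p* = 116 × 0.2901 = 33.65 ≈ 34.

34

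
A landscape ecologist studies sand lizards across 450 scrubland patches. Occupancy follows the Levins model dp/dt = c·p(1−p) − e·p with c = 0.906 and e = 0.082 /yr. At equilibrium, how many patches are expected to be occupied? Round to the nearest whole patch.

p* = 1 − e/c = 1 − 0.082/0.906 = 0.9095.
Expected occupied patches = N × p* = 450 × 0.9095 = 409.27 ≈ 409.

409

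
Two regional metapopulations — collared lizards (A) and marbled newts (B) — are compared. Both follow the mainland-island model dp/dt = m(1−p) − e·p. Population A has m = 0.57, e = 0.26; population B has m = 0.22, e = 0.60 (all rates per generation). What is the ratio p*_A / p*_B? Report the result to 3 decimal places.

A: p*_A = m/(m+e) = 0.57/0.8300 = 0.6867.
B: p*_B = 0.22/0.8200 = 0.2683.
p*_A / p*_B = 0.6867/0.2683 = 2.5597.

2.560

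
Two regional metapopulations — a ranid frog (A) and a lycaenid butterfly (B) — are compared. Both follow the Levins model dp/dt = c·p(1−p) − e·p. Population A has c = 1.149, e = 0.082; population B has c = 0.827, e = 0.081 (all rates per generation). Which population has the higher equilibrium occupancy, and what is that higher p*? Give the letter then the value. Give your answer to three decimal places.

A: p*_A = 1 − 0.082/1.149 = 0.9286.
B: p*_B = 1 − 0.081/0.827 = 0.9021.
A is higher at 0.9286.

A, 0.929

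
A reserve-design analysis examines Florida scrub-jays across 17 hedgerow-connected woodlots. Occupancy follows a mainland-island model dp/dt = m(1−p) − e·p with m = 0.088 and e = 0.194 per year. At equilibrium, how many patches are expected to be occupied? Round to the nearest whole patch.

5

p* = m/(m+e) = 0.088/0.2820 = 0.3121.
Expected occupied patches = N × p* = 17 × 0.3121 = 5.30 ≈ 5.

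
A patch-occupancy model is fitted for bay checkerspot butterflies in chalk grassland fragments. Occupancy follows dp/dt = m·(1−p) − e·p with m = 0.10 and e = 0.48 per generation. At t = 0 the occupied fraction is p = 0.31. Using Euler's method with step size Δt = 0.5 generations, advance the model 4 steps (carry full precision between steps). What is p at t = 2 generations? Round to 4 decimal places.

0.2074

Update rule: p ← p + [m·(1−p) − e·p]·Δt with Δt = 0.5.
  1  |  dp/dt·Δt = -0.039900  |  p_1 = 0.270100
  2  |  dp/dt·Δt = -0.028329  |  p_2 = 0.241771
  3  |  dp/dt·Δt = -0.020114  |  p_3 = 0.221657
  4  |  dp/dt·Δt = -0.014281  |  p_4 = 0.207377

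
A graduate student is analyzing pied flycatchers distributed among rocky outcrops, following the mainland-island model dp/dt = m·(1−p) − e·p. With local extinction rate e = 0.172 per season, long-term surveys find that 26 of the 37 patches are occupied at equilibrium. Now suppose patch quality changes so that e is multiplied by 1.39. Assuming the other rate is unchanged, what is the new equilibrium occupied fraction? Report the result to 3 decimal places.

0.630

Observed p* = 26/37 = 0.70270.
Balance m(1−p*) = e·p* gives m = e·p*/(1−p*) = 0.172×0.70270/0.29730 = 0.40654.
New p* = m/(m+e) = 0.40654/(0.40654+0.23908) = 0.62969.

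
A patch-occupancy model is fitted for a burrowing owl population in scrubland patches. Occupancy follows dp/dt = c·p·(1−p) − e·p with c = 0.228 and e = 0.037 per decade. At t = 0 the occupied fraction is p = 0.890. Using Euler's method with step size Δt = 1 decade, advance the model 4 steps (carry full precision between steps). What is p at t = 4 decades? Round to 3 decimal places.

0.859

Update rule: p ← p + [c·p·(1−p) − e·p]·Δt with Δt = 1.
t = 1: p = 0.89000 + (-0.01061) = 0.87939
t = 2: p = 0.87939 + (-0.00836) = 0.87104
t = 3: p = 0.87104 + (-0.00662) = 0.86442
t = 4: p = 0.86442 + (-0.00526) = 0.85916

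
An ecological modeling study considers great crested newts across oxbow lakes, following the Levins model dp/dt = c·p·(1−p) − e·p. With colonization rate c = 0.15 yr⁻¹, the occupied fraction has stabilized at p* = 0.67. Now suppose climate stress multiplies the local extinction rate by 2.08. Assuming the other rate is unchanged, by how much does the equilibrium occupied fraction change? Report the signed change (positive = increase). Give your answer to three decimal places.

-0.356

Balance c(1−p*) = e gives e = 0.15×(1 − 0.67000) = 0.04950.
New p* = 1 − e/c = 1 − 0.10296/0.15000 = 0.31360.
Δp* = 0.31360 − 0.67000 = -0.35640.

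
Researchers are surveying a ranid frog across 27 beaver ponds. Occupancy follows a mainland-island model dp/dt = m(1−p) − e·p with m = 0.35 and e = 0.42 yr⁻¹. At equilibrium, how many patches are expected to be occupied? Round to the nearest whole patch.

p* = m/(m+e) = 0.35/0.7700 = 0.4545.
Expected occupied patches = N × p* = 27 × 0.4545 = 12.27 ≈ 12.

12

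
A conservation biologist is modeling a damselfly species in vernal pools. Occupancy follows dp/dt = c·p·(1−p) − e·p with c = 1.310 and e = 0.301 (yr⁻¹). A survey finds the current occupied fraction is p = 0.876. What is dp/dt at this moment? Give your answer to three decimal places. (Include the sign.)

-0.121

Colonization term: c·p·(1−p) = 1.310×0.876×0.1240 = 0.14230.
Extinction term: e·p = 0.26368.
dp/dt = 0.14230 − 0.26368 = -0.12138.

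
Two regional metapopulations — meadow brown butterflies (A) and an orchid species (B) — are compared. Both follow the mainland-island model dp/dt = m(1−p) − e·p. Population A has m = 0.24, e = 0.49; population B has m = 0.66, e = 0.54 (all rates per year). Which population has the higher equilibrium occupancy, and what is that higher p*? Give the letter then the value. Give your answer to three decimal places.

B, 0.550

A: p*_A = m/(m+e) = 0.24/0.7300 = 0.3288.
B: p*_B = 0.66/1.2000 = 0.5500.
B is higher at 0.5500.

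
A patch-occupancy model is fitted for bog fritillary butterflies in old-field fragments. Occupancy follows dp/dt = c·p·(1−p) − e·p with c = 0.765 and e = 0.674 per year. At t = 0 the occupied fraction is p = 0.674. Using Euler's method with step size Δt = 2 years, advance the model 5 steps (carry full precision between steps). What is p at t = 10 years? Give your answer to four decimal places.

Update rule: p ← p + [c·p·(1−p) − e·p]·Δt with Δt = 2.
  1  |  dp/dt·Δt = -0.572374  |  p_1 = 0.101626
  2  |  dp/dt·Δt = +0.002694  |  p_2 = 0.104320
  3  |  dp/dt·Δt = +0.002336  |  p_3 = 0.106656
  4  |  dp/dt·Δt = +0.002007  |  p_4 = 0.108663
  5  |  dp/dt·Δt = +0.001711  |  p_5 = 0.110374

0.1104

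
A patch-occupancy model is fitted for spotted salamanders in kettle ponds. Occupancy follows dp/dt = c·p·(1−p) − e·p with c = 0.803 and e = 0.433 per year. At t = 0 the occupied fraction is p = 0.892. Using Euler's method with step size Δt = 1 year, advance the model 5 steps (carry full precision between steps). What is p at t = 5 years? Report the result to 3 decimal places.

0.475

Update rule: p ← p + [c·p·(1−p) − e·p]·Δt with Δt = 1.
  1  |  dp/dt·Δt = -0.308878  |  p_1 = 0.583122
  2  |  dp/dt·Δt = -0.057290  |  p_2 = 0.525832
  3  |  dp/dt·Δt = -0.027471  |  p_3 = 0.498361
  4  |  dp/dt·Δt = -0.015042  |  p_4 = 0.483318
  5  |  dp/dt·Δt = -0.008750  |  p_5 = 0.474568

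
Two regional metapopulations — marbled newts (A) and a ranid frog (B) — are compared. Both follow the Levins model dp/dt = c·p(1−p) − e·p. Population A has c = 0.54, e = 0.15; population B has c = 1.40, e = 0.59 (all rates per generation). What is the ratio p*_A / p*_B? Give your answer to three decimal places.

A: p*_A = 1 − 0.15/0.54 = 0.7222.
B: p*_B = 1 − 0.59/1.40 = 0.5786.
p*_A / p*_B = 0.7222/0.5786 = 1.2483.

1.248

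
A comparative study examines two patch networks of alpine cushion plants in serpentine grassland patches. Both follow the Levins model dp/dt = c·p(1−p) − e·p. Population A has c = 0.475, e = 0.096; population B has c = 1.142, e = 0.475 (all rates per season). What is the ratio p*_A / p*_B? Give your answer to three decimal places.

A: p*_A = 1 − 0.096/0.475 = 0.7979.
B: p*_B = 1 − 0.475/1.142 = 0.5841.
p*_A / p*_B = 0.7979/0.5841 = 1.3661.

1.366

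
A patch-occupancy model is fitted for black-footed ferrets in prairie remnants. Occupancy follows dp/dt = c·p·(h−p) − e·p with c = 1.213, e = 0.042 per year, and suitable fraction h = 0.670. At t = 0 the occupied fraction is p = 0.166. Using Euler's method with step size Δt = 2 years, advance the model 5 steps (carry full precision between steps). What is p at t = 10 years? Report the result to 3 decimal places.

Update rule: p ← p + [c·p·(h−p) − e·p]·Δt with Δt = 2.
p: 0.16600 → 0.35502  (Δp = +0.18902)
p: 0.35502 → 0.59649  (Δp = +0.24146)
p: 0.59649 → 0.65276  (Δp = +0.05627)
p: 0.65276 → 0.62523  (Δp = -0.02753)
p: 0.62523 → 0.64062  (Δp = +0.01539)

0.641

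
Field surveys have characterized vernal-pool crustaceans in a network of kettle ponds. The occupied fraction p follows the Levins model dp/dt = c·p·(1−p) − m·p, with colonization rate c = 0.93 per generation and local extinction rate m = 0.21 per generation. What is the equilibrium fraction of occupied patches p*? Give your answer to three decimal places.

Setting dp/dt = 0 and dividing through by p* gives c·(1−p*) = m.
So p* = 1 − m/c = 1 − 0.21/0.93 = 1 − 0.2258 = 0.7742.

0.774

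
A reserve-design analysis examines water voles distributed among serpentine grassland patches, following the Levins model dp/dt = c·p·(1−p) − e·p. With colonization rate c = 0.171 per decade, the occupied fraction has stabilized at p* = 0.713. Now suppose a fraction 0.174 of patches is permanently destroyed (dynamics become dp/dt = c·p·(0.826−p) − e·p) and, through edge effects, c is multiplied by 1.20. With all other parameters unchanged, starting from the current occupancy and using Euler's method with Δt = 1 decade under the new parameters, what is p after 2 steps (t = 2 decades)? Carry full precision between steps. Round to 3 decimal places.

Balance c(1−p*) = e gives e = 0.171×(1 − 0.71300) = 0.04908.
Starting from p₀ = 0.71300; update p ← p + (dp/dt)·Δt with the new parameters.
t = 1: p = 0.71300 + (-0.01846) = 0.69454
t = 2: p = 0.69454 + (-0.01535) = 0.67919

0.679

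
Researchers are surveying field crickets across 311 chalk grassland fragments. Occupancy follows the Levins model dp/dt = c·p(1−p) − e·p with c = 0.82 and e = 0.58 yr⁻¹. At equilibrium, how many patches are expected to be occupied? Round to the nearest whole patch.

91

p* = 1 − e/c = 1 − 0.58/0.82 = 0.2927.
Expected occupied patches = N × p* = 311 × 0.2927 = 91.02 ≈ 91.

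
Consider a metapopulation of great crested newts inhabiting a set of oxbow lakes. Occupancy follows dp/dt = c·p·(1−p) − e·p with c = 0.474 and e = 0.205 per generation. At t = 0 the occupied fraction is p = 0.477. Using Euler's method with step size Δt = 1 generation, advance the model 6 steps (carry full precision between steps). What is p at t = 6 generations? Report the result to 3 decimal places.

0.551

Update rule: p ← p + [c·p·(1−p) − e·p]·Δt with Δt = 1.
p: 0.47700 → 0.49746  (Δp = +0.02046)
p: 0.49746 → 0.51398  (Δp = +0.01652)
p: 0.51398 → 0.52702  (Δp = +0.01304)
p: 0.52702 → 0.53714  (Δp = +0.01011)
p: 0.53714 → 0.54487  (Δp = +0.00773)
p: 0.54487 → 0.55072  (Δp = +0.00585)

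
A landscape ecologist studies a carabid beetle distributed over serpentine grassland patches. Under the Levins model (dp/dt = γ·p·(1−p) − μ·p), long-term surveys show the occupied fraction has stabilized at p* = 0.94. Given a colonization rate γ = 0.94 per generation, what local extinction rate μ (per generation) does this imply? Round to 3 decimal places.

At equilibrium γ(1−p*) = μ.
μ = 0.94 × (1 − 0.94) = 0.94 × 0.0600 = 0.0564.

0.056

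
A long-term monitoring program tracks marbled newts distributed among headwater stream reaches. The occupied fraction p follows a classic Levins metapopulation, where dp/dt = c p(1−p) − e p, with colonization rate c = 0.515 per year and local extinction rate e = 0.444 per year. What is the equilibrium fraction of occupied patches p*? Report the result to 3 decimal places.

0.138

Setting dp/dt = 0 and dividing through by p* gives c·(1−p*) = e.
So p* = 1 − e/c = 1 − 0.444/0.515 = 1 − 0.8621 = 0.1379.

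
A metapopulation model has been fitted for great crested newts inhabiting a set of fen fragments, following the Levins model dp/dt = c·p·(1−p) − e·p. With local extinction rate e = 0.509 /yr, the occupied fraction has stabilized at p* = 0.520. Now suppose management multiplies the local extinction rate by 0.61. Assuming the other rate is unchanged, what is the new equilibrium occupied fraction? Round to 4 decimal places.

Balance c(1−p*) = e gives c = e/(1 − 0.52000) = 0.509/0.48000 = 1.06042.
New p* = 1 − e/c = 1 − 0.31049/1.06042 = 0.70720.

0.7072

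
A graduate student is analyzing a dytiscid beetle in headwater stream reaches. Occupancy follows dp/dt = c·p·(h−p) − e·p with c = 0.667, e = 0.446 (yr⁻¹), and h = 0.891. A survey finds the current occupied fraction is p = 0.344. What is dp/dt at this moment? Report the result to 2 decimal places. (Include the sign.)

Colonization term: c·p·(h−p) = 0.667×0.344×0.5470 = 0.12551.
Extinction term: e·p = 0.15342.
dp/dt = 0.12551 − 0.15342 = -0.02792.

-0.03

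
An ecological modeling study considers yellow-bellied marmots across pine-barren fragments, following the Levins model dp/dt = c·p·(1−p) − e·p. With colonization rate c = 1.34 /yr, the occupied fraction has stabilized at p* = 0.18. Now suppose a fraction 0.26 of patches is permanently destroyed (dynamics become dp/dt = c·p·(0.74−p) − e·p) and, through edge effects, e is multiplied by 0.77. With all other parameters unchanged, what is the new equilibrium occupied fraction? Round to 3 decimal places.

Balance c(1−p*) = e gives e = 1.34×(1 − 0.18000) = 1.09880.
New p* = 0.74 − e/c = 0.74 − 0.84608/1.34000 = 0.10860.

0.109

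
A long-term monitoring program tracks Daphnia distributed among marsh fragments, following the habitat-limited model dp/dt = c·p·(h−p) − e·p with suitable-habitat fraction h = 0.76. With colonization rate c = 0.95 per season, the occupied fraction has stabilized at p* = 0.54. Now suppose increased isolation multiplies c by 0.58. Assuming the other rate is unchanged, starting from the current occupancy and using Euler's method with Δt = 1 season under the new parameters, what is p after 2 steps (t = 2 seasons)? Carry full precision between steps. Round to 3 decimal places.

Balance c(h−p*) = e gives e = 0.95×(0.76 − 0.54000) = 0.20900.
Starting from p₀ = 0.54000; update p ← p + (dp/dt)·Δt with the new parameters.
p: 0.54000 → 0.49260  (Δp = -0.04740)
p: 0.49260 → 0.46222  (Δp = -0.03037)

0.462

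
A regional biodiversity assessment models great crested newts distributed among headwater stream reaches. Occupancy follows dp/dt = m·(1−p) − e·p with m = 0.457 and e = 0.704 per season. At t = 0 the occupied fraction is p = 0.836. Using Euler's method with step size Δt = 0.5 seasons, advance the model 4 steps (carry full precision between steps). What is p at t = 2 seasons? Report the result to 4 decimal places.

Update rule: p ← p + [m·(1−p) − e·p]·Δt with Δt = 0.5.
step 1: Δp = -0.25680, p = 0.57920
step 2: Δp = -0.10773, p = 0.47148
step 3: Δp = -0.04519, p = 0.42628
step 4: Δp = -0.01896, p = 0.40733

0.4073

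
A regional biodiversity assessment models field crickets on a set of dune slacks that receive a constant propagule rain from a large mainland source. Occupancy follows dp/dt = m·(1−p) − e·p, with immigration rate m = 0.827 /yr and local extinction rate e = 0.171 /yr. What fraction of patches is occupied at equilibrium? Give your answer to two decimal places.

0.83

Setting dp/dt = 0: m − m·p* = e·p*, so m = (m+e)·p*.
p* = m/(m+e) = 0.827/(0.827+0.171) = 0.827/0.9980 = 0.8287.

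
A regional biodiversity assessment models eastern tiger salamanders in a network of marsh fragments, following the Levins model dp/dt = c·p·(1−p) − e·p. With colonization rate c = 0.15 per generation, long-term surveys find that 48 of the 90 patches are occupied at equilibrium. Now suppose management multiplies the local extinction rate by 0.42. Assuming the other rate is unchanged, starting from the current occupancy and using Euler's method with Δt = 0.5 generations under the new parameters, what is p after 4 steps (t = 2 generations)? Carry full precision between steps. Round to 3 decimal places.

Observed p* = 48/90 = 0.53333.
Balance c(1−p*) = e gives e = 0.15×(1 − 0.53333) = 0.07000.
Starting from p₀ = 0.53333; update p ← p + (dp/dt)·Δt with the new parameters.
step 1: Δp = +0.01083, p = 0.54416
step 2: Δp = +0.01060, p = 0.55476
step 3: Δp = +0.01037, p = 0.56513
step 4: Δp = +0.01012, p = 0.57526

0.575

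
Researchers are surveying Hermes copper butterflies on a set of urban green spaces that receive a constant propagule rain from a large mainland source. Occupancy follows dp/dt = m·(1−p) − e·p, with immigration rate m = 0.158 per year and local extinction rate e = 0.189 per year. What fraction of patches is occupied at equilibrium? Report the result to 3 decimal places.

At equilibrium the propagule rain into empty patches balances local extinction: m(1−p*) = e·p*.
p* = m/(m+e) = 0.158/(0.158+0.189) = 0.158/0.3470 = 0.4553.

0.455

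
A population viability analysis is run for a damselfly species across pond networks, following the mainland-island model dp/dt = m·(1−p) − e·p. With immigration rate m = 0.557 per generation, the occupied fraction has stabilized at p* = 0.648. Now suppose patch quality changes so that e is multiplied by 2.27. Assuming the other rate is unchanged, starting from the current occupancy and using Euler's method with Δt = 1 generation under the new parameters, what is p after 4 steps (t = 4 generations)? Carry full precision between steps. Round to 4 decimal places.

Balance m(1−p*) = e·p* gives e = m(1−p*)/p* = 0.557×0.35200/0.64800 = 0.30257.
Starting from p₀ = 0.64800; update p ← p + (dp/dt)·Δt with the new parameters.
step 1: Δp = -0.24900, p = 0.39900
step 2: Δp = +0.06071, p = 0.45971
step 3: Δp = -0.01480, p = 0.44491
step 4: Δp = +0.00361, p = 0.44852

0.4485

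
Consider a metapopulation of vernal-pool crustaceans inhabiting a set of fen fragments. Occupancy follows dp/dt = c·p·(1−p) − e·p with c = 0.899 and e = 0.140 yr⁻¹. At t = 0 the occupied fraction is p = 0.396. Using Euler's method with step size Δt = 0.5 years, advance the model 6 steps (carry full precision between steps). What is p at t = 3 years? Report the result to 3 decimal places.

0.772

Update rule: p ← p + [c·p·(1−p) − e·p]·Δt with Δt = 0.5.
p: 0.39600 → 0.47579  (Δp = +0.07979)
p: 0.47579 → 0.55460  (Δp = +0.07881)
p: 0.55460 → 0.62681  (Δp = +0.07221)
p: 0.62681 → 0.68808  (Δp = +0.06127)
p: 0.68808 → 0.73639  (Δp = +0.04831)
p: 0.73639 → 0.77210  (Δp = +0.03571)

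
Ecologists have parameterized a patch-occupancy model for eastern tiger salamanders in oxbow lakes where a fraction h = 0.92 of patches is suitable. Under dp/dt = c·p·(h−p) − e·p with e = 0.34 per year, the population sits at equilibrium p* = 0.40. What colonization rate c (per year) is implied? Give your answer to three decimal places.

0.654

At equilibrium c(h−p*) = e, so c = e/(h−p*).
c = 0.34/(0.92 − 0.40) = 0.34/0.5200 = 0.6538.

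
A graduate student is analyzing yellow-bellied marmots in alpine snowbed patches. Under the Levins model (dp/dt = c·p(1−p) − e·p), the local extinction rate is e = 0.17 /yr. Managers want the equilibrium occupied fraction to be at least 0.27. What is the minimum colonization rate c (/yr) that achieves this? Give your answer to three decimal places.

p* = 1 − e/c ≥ 0.27 requires e/c ≤ 0.7300, i.e. c ≥ e/0.7300.
c_min = 0.17/0.7300 = 0.2329.

0.233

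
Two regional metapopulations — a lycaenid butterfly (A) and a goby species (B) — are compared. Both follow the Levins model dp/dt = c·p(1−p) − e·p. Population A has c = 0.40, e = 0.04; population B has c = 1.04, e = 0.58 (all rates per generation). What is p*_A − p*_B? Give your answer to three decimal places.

0.458

A: p*_A = 1 − 0.04/0.40 = 0.9000.
B: p*_B = 1 − 0.58/1.04 = 0.4423.
p*_A − p*_B = 0.9000 − 0.4423 = 0.4577.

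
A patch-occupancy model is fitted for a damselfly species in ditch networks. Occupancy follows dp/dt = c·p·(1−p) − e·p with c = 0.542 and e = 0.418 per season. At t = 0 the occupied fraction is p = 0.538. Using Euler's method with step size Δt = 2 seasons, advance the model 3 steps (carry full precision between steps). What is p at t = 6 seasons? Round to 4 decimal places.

0.2814

Update rule: p ← p + [c·p·(1−p) − e·p]·Δt with Δt = 2.
t = 2: p = 0.53800 + (-0.18033) = 0.35767
t = 4: p = 0.35767 + (-0.04997) = 0.30770
t = 6: p = 0.30770 + (-0.02632) = 0.28138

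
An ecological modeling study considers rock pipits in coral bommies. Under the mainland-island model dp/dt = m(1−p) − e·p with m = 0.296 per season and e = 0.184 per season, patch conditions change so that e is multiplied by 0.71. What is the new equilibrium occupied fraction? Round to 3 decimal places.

0.694

Before: p* = 0.296/(0.296+0.184) = 0.6167.
After: m = 0.296, e = 0.13064; p* = 0.296/0.4266 = 0.6938.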